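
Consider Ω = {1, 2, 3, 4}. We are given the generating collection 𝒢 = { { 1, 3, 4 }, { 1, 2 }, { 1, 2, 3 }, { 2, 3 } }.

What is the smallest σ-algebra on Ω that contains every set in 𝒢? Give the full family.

Start: 𝒢 ∪ {∅, Ω} = { {  }, { 1, 2 }, { 2, 3 }, { 1, 2, 3 }, { 1, 3, 4 }, Ω }.
Pass 1 (4 new):
  { 2 }  = ᶜ of { 1, 3, 4 }
  { 4 }  = ᶜ of { 1, 2, 3 }
  { 1, 4 }  = ᶜ of { 2, 3 }
  { 3, 4 }  = ᶜ of { 1, 2 }
  [10 total]
Pass 2. New:
  { 2, 4 }  = { 2 } ∪ { 4 }
  { 1, 2, 4 }  = { 1, 2 } ∪ { 1, 4 }
  { 2, 3, 4 }  = { 3, 4 } ∪ { 2 }
  [13 total]
Pass 3 adds 3:
  { 1 }  = ᶜ of { 2, 3, 4 }
  { 3 }  = ᶜ of { 1, 2, 4 }
  { 1, 3 }  = ᶜ of { 2, 4 }
  [16 total]
After Pass 4 the family is unchanged; done.

σ(𝒢) = { {  }, { 1 }, { 2 }, { 3 }, { 4 }, { 1, 2 }, { 1, 3 }, { 1, 4 }, { 2, 3 }, { 2, 4 }, { 3, 4 }, { 1, 2, 3 }, { 1, 2, 4 }, { 1, 3, 4 }, { 2, 3, 4 }, Ω }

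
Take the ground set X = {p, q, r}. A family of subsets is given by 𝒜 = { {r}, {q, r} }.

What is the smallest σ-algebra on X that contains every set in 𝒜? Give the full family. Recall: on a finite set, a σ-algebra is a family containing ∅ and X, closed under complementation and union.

Answer: σ(𝒜) = { {}, {p}, {q}, {r}, {p, q}, {p, r}, {q, r}, X }

Working:
Begin from { {}, {r}, {q, r}, X } (that is, 𝒜 plus ∅ and X).
Step 1: +2 →
  {p}  = X∖{q, r}
  {p, q}  = X∖{r}
  |family| = 6
Step 2: 1 new —
  {p, r}  = {r} ∪ {p}
  |family| = 7
Step 3. New:
  {q}  = X∖{p, r}
  |family| = 8
Step 4: stable.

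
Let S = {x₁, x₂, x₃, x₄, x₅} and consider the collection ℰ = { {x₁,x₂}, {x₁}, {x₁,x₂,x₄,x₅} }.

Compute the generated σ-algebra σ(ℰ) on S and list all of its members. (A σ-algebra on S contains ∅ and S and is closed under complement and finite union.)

Initial family (5 sets): { {}, {x₁}, {x₁,x₂}, {x₁,x₂,x₄,x₅}, S }.
Iteration 1. New:
  {x₃}  = complement {x₁,x₂,x₄,x₅}
  {x₃,x₄,x₅}  = complement {x₁,x₂}
  {x₂,x₃,x₄,x₅}  = complement {x₁}
  |family| = 8
Iteration 2: +3 →
  {x₁,x₃}  = {x₃} ∪ {x₁}
  {x₁,x₂,x₃}  = {x₃} ∪ {x₁,x₂}
  {x₁,x₃,x₄,x₅}  = {x₃,x₄,x₅} ∪ {x₁}
  |family| = 11
Iteration 3 (3 new):
  {x₂}  = complement {x₁,x₃,x₄,x₅}
  {x₄,x₅}  = complement {x₁,x₂,x₃}
  {x₂,x₄,x₅}  = complement {x₁,x₃}
  |family| = 14
Iteration 4 adds 2:
  {x₂,x₃}  = {x₃} ∪ {x₂}
  {x₁,x₄,x₅}  = {x₄,x₅} ∪ {x₁}
  |family| = 16
Iteration 5: no new sets; the family is a σ-algebra.

σ(ℰ) = { {}, {x₁}, {x₂}, {x₃}, {x₁,x₂}, {x₁,x₃}, {x₂,x₃}, {x₄,x₅}, {x₁,x₂,x₃}, {x₁,x₄,x₅}, {x₂,x₄,x₅}, {x₃,x₄,x₅}, {x₁,x₂,x₄,x₅}, {x₁,x₃,x₄,x₅}, {x₂,x₃,x₄,x₅}, S }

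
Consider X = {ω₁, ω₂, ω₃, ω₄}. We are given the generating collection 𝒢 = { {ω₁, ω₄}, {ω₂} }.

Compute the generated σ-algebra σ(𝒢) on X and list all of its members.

Begin from { {}, {ω₂}, {ω₁, ω₄}, X } (that is, 𝒢 plus ∅ and X).
Round 1 (3 new):
  {ω₂, ω₃}  = ᶜ of {ω₁, ω₄}
  {ω₁, ω₂, ω₄}  = {ω₂} ∪ {ω₁, ω₄}
  {ω₁, ω₃, ω₄}  = ᶜ of {ω₂}
  |family| = 7
Round 2: 1 new —
  {ω₃}  = ᶜ of {ω₁, ω₂, ω₄}
  |family| = 8
After Round 3 the family is unchanged; done.

Therefore σ(𝒢) = { {}, {ω₂}, {ω₃}, {ω₁, ω₄}, {ω₂, ω₃}, {ω₁, ω₂, ω₄}, {ω₁, ω₃, ω₄}, X } (|σ(𝒢)| = 8).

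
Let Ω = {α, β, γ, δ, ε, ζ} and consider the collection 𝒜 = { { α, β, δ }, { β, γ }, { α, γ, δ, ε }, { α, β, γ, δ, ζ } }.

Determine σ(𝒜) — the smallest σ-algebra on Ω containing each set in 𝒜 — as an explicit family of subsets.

σ(𝒜) = { {  }, { β }, { γ }, { ε }, { ζ }, { α, δ }, { β, γ }, { β, ε }, { β, ζ }, { γ, ε }, { γ, ζ }, { ε, ζ }, { α, β, δ }, { α, γ, δ }, { α, δ, ε }, { α, δ, ζ }, { β, γ, ε }, { β, γ, ζ }, { β, ε, ζ }, { γ, ε, ζ }, { α, β, γ, δ }, { α, β, δ, ε }, { α, β, δ, ζ }, { α, γ, δ, ε }, { α, γ, δ, ζ }, { α, δ, ε, ζ }, { β, γ, ε, ζ }, { α, β, γ, δ, ε }, { α, β, γ, δ, ζ }, { α, β, δ, ε, ζ }, { α, γ, δ, ε, ζ }, Ω }

Working:
Initial family (6 sets): { {  }, { β, γ }, { α, β, δ }, { α, γ, δ, ε }, { α, β, γ, δ, ζ }, Ω }.
Iteration 1. New:
  { ε }  = ᶜ of { α, β, γ, δ, ζ }
  { β, ζ }  = ᶜ of { α, γ, δ, ε }
  { γ, ε, ζ }  = ᶜ of { α, β, δ }
  { α, β, γ, δ }  = { β, γ } ∪ { α, β, δ }
  { α, δ, ε, ζ }  = ᶜ of { β, γ }
  { α, β, γ, δ, ε }  = { β, γ } ∪ { α, γ, δ, ε }
  |family| = 12
Iteration 2 adds 10:
  { ζ }  = ᶜ of { α, β, γ, δ, ε }
  { ε, ζ }  = ᶜ of { α, β, γ, δ }
  { β, γ, ε }  = { ε } ∪ { β, γ }
  { β, γ, ζ }  = { β, ζ } ∪ { β, γ }
  { β, ε, ζ }  = { β, ζ } ∪ { ε }
  { α, β, δ, ε }  = { α, β, δ } ∪ { ε }
  { α, β, δ, ζ }  = { β, ζ } ∪ { α, β, δ }
  { β, γ, ε, ζ }  = { β, ζ } ∪ { γ, ε, ζ }
  { α, β, δ, ε, ζ }  = { α, δ, ε, ζ } ∪ { β, ζ }
  { α, γ, δ, ε, ζ }  = { α, δ, ε, ζ } ∪ { α, γ, δ, ε }
  |family| = 22
Iteration 3. New:
  { β }  = ᶜ of { α, γ, δ, ε, ζ }
  { γ }  = ᶜ of { α, β, δ, ε, ζ }
  { α, δ }  = ᶜ of { β, γ, ε, ζ }
  { γ, ε }  = ᶜ of { α, β, δ, ζ }
  { γ, ζ }  = ᶜ of { α, β, δ, ε }
  { α, γ, δ }  = ᶜ of { β, ε, ζ }
  { α, δ, ε }  = ᶜ of { β, γ, ζ }
  { α, δ, ζ }  = ᶜ of { β, γ, ε }
  |family| = 30
Iteration 4: +2 →
  { β, ε }  = { β } ∪ { ε }
  { α, γ, δ, ζ }  = { α, δ, ζ } ∪ { γ }
  |family| = 32
Iteration 5: stable.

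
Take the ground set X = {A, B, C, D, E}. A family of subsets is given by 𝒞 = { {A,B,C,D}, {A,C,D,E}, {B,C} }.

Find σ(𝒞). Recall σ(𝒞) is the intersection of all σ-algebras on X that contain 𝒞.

σ(𝒞) (16 sets): { ∅, {B}, {C}, {E}, {A,D}, {B,C}, {B,E}, {C,E}, {A,B,D}, {A,C,D}, {A,D,E}, {B,C,E}, {A,B,C,D}, {A,B,D,E}, {A,C,D,E}, X }

Derivation:
Start: 𝒞 ∪ {∅, X} = { ∅, {B,C}, {A,B,C,D}, {A,C,D,E}, X }.
Step 1: +3 →
  {B}  = {A,C,D,E}ᶜ
  {E}  = {A,B,C,D}ᶜ
  {A,D,E}  = {B,C}ᶜ
  |family| = 8
Step 2 adds 3:
  {B,E}  = {B} ∪ {E}
  {B,C,E}  = {B,C} ∪ {E}
  {A,B,D,E}  = {A,D,E} ∪ {B}
  |family| = 11
Step 3: +3 →
  {C}  = {A,B,D,E}ᶜ
  {A,D}  = {B,C,E}ᶜ
  {A,C,D}  = {B,E}ᶜ
  |family| = 14
Step 4 adds 2:
  {C,E}  = {C} ∪ {E}
  {A,B,D}  = {A,D} ∪ {B}
  |family| = 16
Step 5: closed — nothing new.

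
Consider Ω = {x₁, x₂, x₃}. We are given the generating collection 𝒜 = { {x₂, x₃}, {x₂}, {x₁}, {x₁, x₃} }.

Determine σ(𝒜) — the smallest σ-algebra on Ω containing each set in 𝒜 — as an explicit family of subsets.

Take S₀ = 𝒜 ∪ {∅, Ω} = { {}, {x₁}, {x₂}, {x₁, x₃}, {x₂, x₃}, Ω }.
Iteration 1 adds 1:
  {x₁, x₂}  = {x₂} ∪ {x₁}
  [7 total]
Iteration 2 adds 1:
  {x₃}  = ᶜ of {x₁, x₂}
  [8 total]
Iteration 3: closed — nothing new.

|σ(𝒜)| = 8.  σ(𝒜) = { {}, {x₁}, {x₂}, {x₃}, {x₁, x₂}, {x₁, x₃}, {x₂, x₃}, Ω }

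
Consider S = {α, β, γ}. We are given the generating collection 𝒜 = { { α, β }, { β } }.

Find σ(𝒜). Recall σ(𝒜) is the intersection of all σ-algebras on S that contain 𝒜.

|σ(𝒜)| = 8.  σ(𝒜) = { {}, { α }, { β }, { γ }, { α, β }, { α, γ }, { β, γ }, S }

Check:
Start: 𝒜 ∪ {∅, S} = { {}, { β }, { α, β }, S }.
Pass 1 (2 new):
  { γ }  = ᶜ of { α, β }
  { α, γ }  = ᶜ of { β }
  (now 6)
Pass 2. New:
  { β, γ }  = { γ } ∪ { β }
  (now 7)
Pass 3 adds 1:
  { α }  = ᶜ of { β, γ }
  (now 8)
Pass 4: no new sets; the family is a σ-algebra.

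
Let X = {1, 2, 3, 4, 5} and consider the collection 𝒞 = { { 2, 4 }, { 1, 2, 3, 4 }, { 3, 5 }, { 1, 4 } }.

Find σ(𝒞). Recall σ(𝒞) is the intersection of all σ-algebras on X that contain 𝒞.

σ(𝒞) = { {}, { 1 }, { 2 }, { 3 }, { 4 }, { 5 }, { 1, 2 }, { 1, 3 }, { 1, 4 }, { 1, 5 }, { 2, 3 }, { 2, 4 }, { 2, 5 }, { 3, 4 }, { 3, 5 }, { 4, 5 }, { 1, 2, 3 }, { 1, 2, 4 }, { 1, 2, 5 }, { 1, 3, 4 }, { 1, 3, 5 }, { 1, 4, 5 }, { 2, 3, 4 }, { 2, 3, 5 }, { 2, 4, 5 }, { 3, 4, 5 }, { 1, 2, 3, 4 }, { 1, 2, 3, 5 }, { 1, 2, 4, 5 }, { 1, 3, 4, 5 }, { 2, 3, 4, 5 }, X }

Trace:
Begin from { {}, { 1, 4 }, { 2, 4 }, { 3, 5 }, { 1, 2, 3, 4 }, X } (that is, 𝒞 plus ∅ and X).
Step 1 (6 new):
  { 5 }  = { 1, 2, 3, 4 }ᶜ
  { 1, 2, 4 }  = { 3, 5 }ᶜ
  { 1, 3, 5 }  = { 2, 4 }ᶜ
  { 2, 3, 5 }  = { 1, 4 }ᶜ
  { 1, 3, 4, 5 }  = { 1, 4 } ∪ { 3, 5 }
  { 2, 3, 4, 5 }  = { 3, 5 } ∪ { 2, 4 }
  — 12 sets.
Step 2: 6 new —
  { 1 }  = { 2, 3, 4, 5 }ᶜ
  { 2 }  = { 1, 3, 4, 5 }ᶜ
  { 1, 4, 5 }  = { 5 } ∪ { 1, 4 }
  { 2, 4, 5 }  = { 5 } ∪ { 2, 4 }
  { 1, 2, 3, 5 }  = { 1, 3, 5 } ∪ { 2, 3, 5 }
  { 1, 2, 4, 5 }  = { 1, 2, 4 } ∪ { 5 }
  — 18 sets.
Step 3 (7 new):
  { 3 }  = { 1, 2, 4, 5 }ᶜ
  { 4 }  = { 1, 2, 3, 5 }ᶜ
  { 1, 2 }  = { 2 } ∪ { 1 }
  { 1, 3 }  = { 2, 4, 5 }ᶜ
  { 1, 5 }  = { 5 } ∪ { 1 }
  { 2, 3 }  = { 1, 4, 5 }ᶜ
  { 2, 5 }  = { 2 } ∪ { 5 }
  — 25 sets.
Step 4 adds 7:
  { 3, 4 }  = { 3 } ∪ { 4 }
  { 4, 5 }  = { 5 } ∪ { 4 }
  { 1, 2, 3 }  = { 1, 2 } ∪ { 3 }
  { 1, 2, 5 }  = { 2, 5 } ∪ { 1, 2 }
  { 1, 3, 4 }  = { 2, 5 }ᶜ
  { 2, 3, 4 }  = { 1, 5 }ᶜ
  { 3, 4, 5 }  = { 1, 2 }ᶜ
  — 32 sets.
Step 5: already closed under ᶜ and ∪.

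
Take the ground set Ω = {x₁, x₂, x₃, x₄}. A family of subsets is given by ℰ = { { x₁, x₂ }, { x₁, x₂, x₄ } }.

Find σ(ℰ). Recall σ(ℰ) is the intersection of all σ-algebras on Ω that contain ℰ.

Answer: σ(ℰ) = { {  }, { x₃ }, { x₄ }, { x₁, x₂ }, { x₃, x₄ }, { x₁, x₂, x₃ }, { x₁, x₂, x₄ }, Ω }

Working:
Begin from { {  }, { x₁, x₂ }, { x₁, x₂, x₄ }, Ω } (that is, ℰ plus ∅ and Ω).
Step 1: 2 new —
  { x₃ }  = Ω∖{ x₁, x₂, x₄ }
  { x₃, x₄ }  = Ω∖{ x₁, x₂ }
  — 6 sets.
Step 2: 1 new —
  { x₁, x₂, x₃ }  = { x₃ } ∪ { x₁, x₂ }
  — 7 sets.
Step 3: 1 new —
  { x₄ }  = Ω∖{ x₁, x₂, x₃ }
  — 8 sets.
Step 4: stable.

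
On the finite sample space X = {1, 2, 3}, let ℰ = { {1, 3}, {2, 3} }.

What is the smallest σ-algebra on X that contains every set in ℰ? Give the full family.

σ(ℰ) = { {}, {1}, {2}, {3}, {1, 2}, {1, 3}, {2, 3}, X }

Check:
Initial family (4 sets): { {}, {1, 3}, {2, 3}, X }.
Round 1. New:
  {1}  = {2, 3}ᶜ
  {2}  = {1, 3}ᶜ
  [6 total]
Round 2 adds 1:
  {1, 2}  = {2} ∪ {1}
  [7 total]
Round 3: +1 →
  {3}  = {1, 2}ᶜ
  [8 total]
Round 4: closed — nothing new.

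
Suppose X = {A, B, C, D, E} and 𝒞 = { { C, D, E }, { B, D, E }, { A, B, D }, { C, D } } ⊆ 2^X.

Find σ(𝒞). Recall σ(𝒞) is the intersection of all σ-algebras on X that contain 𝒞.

Start: 𝒞 ∪ {∅, X} = { ∅, { C, D }, { A, B, D }, { B, D, E }, { C, D, E }, X }.
Pass 1 (7 new):
  { A, B }  = { C, D, E }ᶜ
  { A, C }  = { B, D, E }ᶜ
  { C, E }  = { A, B, D }ᶜ
  { A, B, E }  = { C, D }ᶜ
  { A, B, C, D }  = { C, D } ∪ { A, B, D }
  { A, B, D, E }  = { A, B, D } ∪ { B, D, E }
  { B, C, D, E }  = { C, D, E } ∪ { B, D, E }
  [13 total]
Pass 2 adds 8:
  { A }  = { B, C, D, E }ᶜ
  { C }  = { A, B, D, E }ᶜ
  { E }  = { A, B, C, D }ᶜ
  { A, B, C }  = { A, B } ∪ { A, C }
  { A, C, D }  = { C, D } ∪ { A, C }
  { A, C, E }  = { A, C } ∪ { C, E }
  { A, B, C, E }  = { A, B } ∪ { C, E }
  { A, C, D, E }  = { C, D, E } ∪ { A, C }
  [21 total]
Pass 3. New:
  { B }  = { A, C, D, E }ᶜ
  { D }  = { A, B, C, E }ᶜ
  { A, E }  = { E } ∪ { A }
  { B, D }  = { A, C, E }ᶜ
  { B, E }  = { A, C, D }ᶜ
  { D, E }  = { A, B, C }ᶜ
  [27 total]
Pass 4. New:
  { A, D }  = { D } ∪ { A }
  { B, C }  = { B } ∪ { C }
  { A, D, E }  = { D, E } ∪ { A, E }
  { B, C, D }  = { A, E }ᶜ
  { B, C, E }  = { B, E } ∪ { C }
  [32 total]
Pass 5 adds nothing — fixpoint reached.

|σ(𝒞)| = 32.  σ(𝒞) = { ∅, { A }, { B }, { C }, { D }, { E }, { A, B }, { A, C }, { A, D }, { A, E }, { B, C }, { B, D }, { B, E }, { C, D }, { C, E }, { D, E }, { A, B, C }, { A, B, D }, { A, B, E }, { A, C, D }, { A, C, E }, { A, D, E }, { B, C, D }, { B, C, E }, { B, D, E }, { C, D, E }, { A, B, C, D }, { A, B, C, E }, { A, B, D, E }, { A, C, D, E }, { B, C, D, E }, X }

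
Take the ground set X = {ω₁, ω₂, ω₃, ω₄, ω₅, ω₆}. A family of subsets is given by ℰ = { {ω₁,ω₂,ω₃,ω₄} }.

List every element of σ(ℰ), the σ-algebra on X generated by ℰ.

|σ(ℰ)| = 4.  σ(ℰ) = { ∅, {ω₅,ω₆}, {ω₁,ω₂,ω₃,ω₄}, X }

Trace:
Take S₀ = ℰ ∪ {∅, X} = { ∅, {ω₁,ω₂,ω₃,ω₄}, X }.
Pass 1 adds 1:
  {ω₅,ω₆}  = complement {ω₁,ω₂,ω₃,ω₄}
Pass 2: no new sets; the family is a σ-algebra.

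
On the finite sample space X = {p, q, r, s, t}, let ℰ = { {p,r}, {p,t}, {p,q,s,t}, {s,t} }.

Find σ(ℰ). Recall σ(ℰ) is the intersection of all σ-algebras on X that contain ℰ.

Begin from { {}, {p,r}, {p,t}, {s,t}, {p,q,s,t}, X } (that is, ℰ plus ∅ and X).
Pass 1: +7 →
  {r}  = X∖{p,q,s,t}
  {p,q,r}  = X∖{s,t}
  {p,r,t}  = {p,r} ∪ {p,t}
  {p,s,t}  = {s,t} ∪ {p,t}
  {q,r,s}  = X∖{p,t}
  {q,s,t}  = X∖{p,r}
  {p,r,s,t}  = {s,t} ∪ {p,r}
  |family| = 13
Pass 2 (7 new):
  {q}  = X∖{p,r,s,t}
  {q,r}  = X∖{p,s,t}
  {q,s}  = X∖{p,r,t}
  {r,s,t}  = {s,t} ∪ {r}
  {p,q,r,s}  = {p,q,r} ∪ {q,r,s}
  {p,q,r,t}  = {p,q,r} ∪ {p,r,t}
  {q,r,s,t}  = {q,r,s} ∪ {s,t}
  |family| = 20
Pass 3. New:
  {p}  = X∖{q,r,s,t}
  {s}  = X∖{p,q,r,t}
  {t}  = X∖{p,q,r,s}
  {p,q}  = X∖{r,s,t}
  {p,q,t}  = {q} ∪ {p,t}
  |family| = 25
Pass 4. New:
  {p,s}  = {s} ∪ {p}
  {q,t}  = {q} ∪ {t}
  {r,s}  = X∖{p,q,t}
  {r,t}  = {t} ∪ {r}
  {p,q,s}  = {p,q} ∪ {s}
  {p,r,s}  = {p,r} ∪ {s}
  {q,r,t}  = {t} ∪ {q,r}
  |family| = 32
Pass 5 adds nothing — fixpoint reached.

Therefore σ(ℰ) = { {}, {p}, {q}, {r}, {s}, {t}, {p,q}, {p,r}, {p,s}, {p,t}, {q,r}, {q,s}, {q,t}, {r,s}, {r,t}, {s,t}, {p,q,r}, {p,q,s}, {p,q,t}, {p,r,s}, {p,r,t}, {p,s,t}, {q,r,s}, {q,r,t}, {q,s,t}, {r,s,t}, {p,q,r,s}, {p,q,r,t}, {p,q,s,t}, {p,r,s,t}, {q,r,s,t}, X } (|σ(ℰ)| = 32).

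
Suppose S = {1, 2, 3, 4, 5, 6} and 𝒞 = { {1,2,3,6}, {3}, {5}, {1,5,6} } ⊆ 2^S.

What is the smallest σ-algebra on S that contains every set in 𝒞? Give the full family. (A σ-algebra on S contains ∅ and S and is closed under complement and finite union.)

σ(𝒞) = { ∅, {2}, {3}, {4}, {5}, {1,6}, {2,3}, {2,4}, {2,5}, {3,4}, {3,5}, {4,5}, {1,2,6}, {1,3,6}, {1,4,6}, {1,5,6}, {2,3,4}, {2,3,5}, {2,4,5}, {3,4,5}, {1,2,3,6}, {1,2,4,6}, {1,2,5,6}, {1,3,4,6}, {1,3,5,6}, {1,4,5,6}, {2,3,4,5}, {1,2,3,4,6}, {1,2,3,5,6}, {1,2,4,5,6}, {1,3,4,5,6}, S }

Working:
Initial family (6 sets): { ∅, {3}, {5}, {1,5,6}, {1,2,3,6}, S }.
Iteration 1: 7 new —
  {3,5}  = {3} ∪ {5}
  {4,5}  = ᶜ of {1,2,3,6}
  {2,3,4}  = ᶜ of {1,5,6}
  {1,3,5,6}  = {3} ∪ {1,5,6}
  {1,2,3,4,6}  = ᶜ of {5}
  {1,2,3,5,6}  = {1,5,6} ∪ {1,2,3,6}
  {1,2,4,5,6}  = ᶜ of {3}
  [13 total]
Iteration 2 (7 new):
  {4}  = ᶜ of {1,2,3,5,6}
  {2,4}  = ᶜ of {1,3,5,6}
  {3,4,5}  = {4,5} ∪ {3}
  {1,2,4,6}  = ᶜ of {3,5}
  {1,4,5,6}  = {4,5} ∪ {1,5,6}
  {2,3,4,5}  = {2,3,4} ∪ {5}
  {1,3,4,5,6}  = {1,3,5,6} ∪ {4,5}
  [20 total]
Iteration 3. New:
  {2}  = ᶜ of {1,3,4,5,6}
  {1,6}  = ᶜ of {2,3,4,5}
  {2,3}  = ᶜ of {1,4,5,6}
  {3,4}  = {3} ∪ {4}
  {1,2,6}  = ᶜ of {3,4,5}
  {2,4,5}  = {4,5} ∪ {2,4}
  [26 total]
Iteration 4 adds 6:
  {2,5}  = {2} ∪ {5}
  {1,3,6}  = ᶜ of {2,4,5}
  {1,4,6}  = {1,6} ∪ {4}
  {2,3,5}  = {2} ∪ {3,5}
  {1,2,5,6}  = ᶜ of {3,4}
  {1,3,4,6}  = {3,4} ∪ {1,6}
  [32 total]
Iteration 5 adds nothing — fixpoint reached.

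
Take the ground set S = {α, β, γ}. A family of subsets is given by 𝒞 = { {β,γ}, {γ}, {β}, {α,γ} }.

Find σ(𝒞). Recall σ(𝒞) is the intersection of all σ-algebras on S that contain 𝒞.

Answer: σ(𝒞) = { ∅, {α}, {β}, {γ}, {α,β}, {α,γ}, {β,γ}, S }

Derivation:
Start: 𝒞 ∪ {∅, S} = { ∅, {β}, {γ}, {α,γ}, {β,γ}, S }.
Pass 1: +2 →
  {α}  = {β,γ}ᶜ
  {α,β}  = {γ}ᶜ
  (now 8)
Pass 2: no new sets; the family is a σ-algebra.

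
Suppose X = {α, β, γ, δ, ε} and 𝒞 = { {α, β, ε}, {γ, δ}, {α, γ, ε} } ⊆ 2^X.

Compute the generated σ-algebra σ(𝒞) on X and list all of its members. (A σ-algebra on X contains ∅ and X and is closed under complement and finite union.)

Start: 𝒞 ∪ {∅, X} = { {}, {γ, δ}, {α, β, ε}, {α, γ, ε}, X }.
Iteration 1 adds 3:
  {β, δ}  = ᶜ of {α, γ, ε}
  {α, β, γ, ε}  = {α, β, ε} ∪ {α, γ, ε}
  {α, γ, δ, ε}  = {γ, δ} ∪ {α, γ, ε}
  [8 total]
Iteration 2: +4 →
  {β}  = ᶜ of {α, γ, δ, ε}
  {δ}  = ᶜ of {α, β, γ, ε}
  {β, γ, δ}  = {γ, δ} ∪ {β, δ}
  {α, β, δ, ε}  = {α, β, ε} ∪ {β, δ}
  [12 total]
Iteration 3 adds 2:
  {γ}  = ᶜ of {α, β, δ, ε}
  {α, ε}  = ᶜ of {β, γ, δ}
  [14 total]
Iteration 4: 2 new —
  {β, γ}  = {γ} ∪ {β}
  {α, δ, ε}  = {α, ε} ∪ {δ}
  [16 total]
After Iteration 5 the family is unchanged; done.

σ(𝒞) = { {}, {β}, {γ}, {δ}, {α, ε}, {β, γ}, {β, δ}, {γ, δ}, {α, β, ε}, {α, γ, ε}, {α, δ, ε}, {β, γ, δ}, {α, β, γ, ε}, {α, β, δ, ε}, {α, γ, δ, ε}, X }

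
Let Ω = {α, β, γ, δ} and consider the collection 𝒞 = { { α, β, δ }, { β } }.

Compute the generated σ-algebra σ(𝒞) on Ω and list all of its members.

Begin from { {  }, { β }, { α, β, δ }, Ω } (that is, 𝒞 plus ∅ and Ω).
Pass 1 adds 2:
  { γ }  = ᶜ of { α, β, δ }
  { α, γ, δ }  = ᶜ of { β }
  |family| = 6
Pass 2: 1 new —
  { β, γ }  = { γ } ∪ { β }
  |family| = 7
Pass 3: +1 →
  { α, δ }  = ᶜ of { β, γ }
  |family| = 8
Pass 4: no new sets; the family is a σ-algebra.

Hence σ(𝒞) has 8 members: { {  }, { β }, { γ }, { α, δ }, { β, γ }, { α, β, δ }, { α, γ, δ }, Ω }.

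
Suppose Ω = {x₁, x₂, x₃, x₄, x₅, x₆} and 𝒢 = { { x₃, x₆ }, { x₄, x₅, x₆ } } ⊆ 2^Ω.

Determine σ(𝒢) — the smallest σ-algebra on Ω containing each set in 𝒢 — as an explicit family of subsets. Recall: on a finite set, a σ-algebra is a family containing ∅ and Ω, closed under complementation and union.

Start: 𝒢 ∪ {∅, Ω} = { {}, { x₃, x₆ }, { x₄, x₅, x₆ }, Ω }.
Step 1 adds 3:
  { x₁, x₂, x₃ }  = ᶜ of { x₄, x₅, x₆ }
  { x₁, x₂, x₄, x₅ }  = ᶜ of { x₃, x₆ }
  { x₃, x₄, x₅, x₆ }  = { x₃, x₆ } ∪ { x₄, x₅, x₆ }
Step 2 adds 4:
  { x₁, x₂ }  = ᶜ of { x₃, x₄, x₅, x₆ }
  { x₁, x₂, x₃, x₆ }  = { x₁, x₂, x₃ } ∪ { x₃, x₆ }
  { x₁, x₂, x₃, x₄, x₅ }  = { x₁, x₂, x₃ } ∪ { x₁, x₂, x₄, x₅ }
  { x₁, x₂, x₄, x₅, x₆ }  = { x₄, x₅, x₆ } ∪ { x₁, x₂, x₄, x₅ }
Step 3. New:
  { x₃ }  = ᶜ of { x₁, x₂, x₄, x₅, x₆ }
  { x₆ }  = ᶜ of { x₁, x₂, x₃, x₄, x₅ }
  { x₄, x₅ }  = ᶜ of { x₁, x₂, x₃, x₆ }
Step 4. New:
  { x₁, x₂, x₆ }  = { x₁, x₂ } ∪ { x₆ }
  { x₃, x₄, x₅ }  = { x₄, x₅ } ∪ { x₃ }
Step 5: stable.

|σ(𝒢)| = 16.  σ(𝒢) = { {}, { x₃ }, { x₆ }, { x₁, x₂ }, { x₃, x₆ }, { x₄, x₅ }, { x₁, x₂, x₃ }, { x₁, x₂, x₆ }, { x₃, x₄, x₅ }, { x₄, x₅, x₆ }, { x₁, x₂, x₃, x₆ }, { x₁, x₂, x₄, x₅ }, { x₃, x₄, x₅, x₆ }, { x₁, x₂, x₃, x₄, x₅ }, { x₁, x₂, x₄, x₅, x₆ }, Ω }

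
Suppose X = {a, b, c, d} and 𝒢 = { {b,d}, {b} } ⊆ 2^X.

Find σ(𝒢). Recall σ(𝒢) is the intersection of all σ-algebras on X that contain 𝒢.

|σ(𝒢)| = 8.  σ(𝒢) = { {}, {b}, {d}, {a,c}, {b,d}, {a,b,c}, {a,c,d}, X }

Trace:
Initial family (4 sets): { {}, {b}, {b,d}, X }.
Round 1: 2 new —
  {a,c}  = X∖{b,d}
  {a,c,d}  = X∖{b}
  — 6 sets.
Round 2: 1 new —
  {a,b,c}  = {a,c} ∪ {b}
  — 7 sets.
Round 3: +1 →
  {d}  = X∖{a,b,c}
  — 8 sets.
Round 4: stable.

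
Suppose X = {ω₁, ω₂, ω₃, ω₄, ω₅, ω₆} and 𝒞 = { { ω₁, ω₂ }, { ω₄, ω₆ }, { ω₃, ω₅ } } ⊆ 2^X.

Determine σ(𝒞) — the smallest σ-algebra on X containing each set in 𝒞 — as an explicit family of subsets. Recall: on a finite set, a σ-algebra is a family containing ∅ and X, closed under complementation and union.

σ(𝒞) = { ∅, { ω₁, ω₂ }, { ω₃, ω₅ }, { ω₄, ω₆ }, { ω₁, ω₂, ω₃, ω₅ }, { ω₁, ω₂, ω₄, ω₆ }, { ω₃, ω₄, ω₅, ω₆ }, X }

Check:
Seed the family with 𝒞 together with ∅ and X: { ∅, { ω₁, ω₂ }, { ω₃, ω₅ }, { ω₄, ω₆ }, X }.
Iteration 1 adds 3:
  { ω₁, ω₂, ω₃, ω₅ }  = X∖{ ω₄, ω₆ }
  { ω₁, ω₂, ω₄, ω₆ }  = X∖{ ω₃, ω₅ }
  { ω₃, ω₄, ω₅, ω₆ }  = X∖{ ω₁, ω₂ }
  — 8 sets.
Iteration 2 adds nothing — fixpoint reached.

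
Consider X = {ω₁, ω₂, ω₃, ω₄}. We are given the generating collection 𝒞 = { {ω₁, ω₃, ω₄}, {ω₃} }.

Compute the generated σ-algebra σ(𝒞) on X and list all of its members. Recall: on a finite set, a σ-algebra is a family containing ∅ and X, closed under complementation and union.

Begin from { {}, {ω₃}, {ω₁, ω₃, ω₄}, X } (that is, 𝒞 plus ∅ and X).
Pass 1: 2 new —
  {ω₂}  = X∖{ω₁, ω₃, ω₄}
  {ω₁, ω₂, ω₄}  = X∖{ω₃}
Pass 2 adds 1:
  {ω₂, ω₃}  = {ω₃} ∪ {ω₂}
Pass 3 adds 1:
  {ω₁, ω₄}  = X∖{ω₂, ω₃}
Pass 4: no new sets; the family is a σ-algebra.

Hence σ(𝒞) has 8 members: { {}, {ω₂}, {ω₃}, {ω₁, ω₄}, {ω₂, ω₃}, {ω₁, ω₂, ω₄}, {ω₁, ω₃, ω₄}, X }.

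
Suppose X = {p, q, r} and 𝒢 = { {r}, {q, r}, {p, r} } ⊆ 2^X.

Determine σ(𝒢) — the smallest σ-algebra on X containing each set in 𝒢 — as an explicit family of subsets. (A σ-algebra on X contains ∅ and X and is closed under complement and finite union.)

σ(𝒢) = { {}, {p}, {q}, {r}, {p, q}, {p, r}, {q, r}, X }

Trace:
Start: 𝒢 ∪ {∅, X} = { {}, {r}, {p, r}, {q, r}, X }.
Round 1. New:
  {p}  = complement {q, r}
  {q}  = complement {p, r}
  {p, q}  = complement {r}
  |family| = 8
Round 2: no new sets; the family is a σ-algebra.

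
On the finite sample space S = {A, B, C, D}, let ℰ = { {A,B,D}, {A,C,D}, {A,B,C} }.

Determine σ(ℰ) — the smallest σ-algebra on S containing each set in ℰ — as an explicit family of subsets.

Start: ℰ ∪ {∅, S} = { ∅, {A,B,C}, {A,B,D}, {A,C,D}, S }.
Round 1: 3 new —
  {B}  = complement {A,C,D}
  {C}  = complement {A,B,D}
  {D}  = complement {A,B,C}
  |family| = 8
Round 2 (3 new):
  {B,C}  = {C} ∪ {B}
  {B,D}  = {D} ∪ {B}
  {C,D}  = {D} ∪ {C}
  |family| = 11
Round 3 adds 4:
  {A,B}  = complement {C,D}
  {A,C}  = complement {B,D}
  {A,D}  = complement {B,C}
  {B,C,D}  = {C} ∪ {B,D}
  |family| = 15
Round 4. New:
  {A}  = complement {B,C,D}
  |family| = 16
After Round 5 the family is unchanged; done.

Hence σ(ℰ) has 16 members: { ∅, {A}, {B}, {C}, {D}, {A,B}, {A,C}, {A,D}, {B,C}, {B,D}, {C,D}, {A,B,C}, {A,B,D}, {A,C,D}, {B,C,D}, S }.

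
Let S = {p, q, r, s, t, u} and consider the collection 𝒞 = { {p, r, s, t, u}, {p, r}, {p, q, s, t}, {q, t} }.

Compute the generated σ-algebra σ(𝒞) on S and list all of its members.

σ(𝒞) = { ∅, {p}, {q}, {r}, {s}, {t}, {u}, {p, q}, {p, r}, {p, s}, {p, t}, {p, u}, {q, r}, {q, s}, {q, t}, {q, u}, {r, s}, {r, t}, {r, u}, {s, t}, {s, u}, {t, u}, {p, q, r}, {p, q, s}, {p, q, t}, {p, q, u}, {p, r, s}, {p, r, t}, {p, r, u}, {p, s, t}, {p, s, u}, {p, t, u}, {q, r, s}, {q, r, t}, {q, r, u}, {q, s, t}, {q, s, u}, {q, t, u}, {r, s, t}, {r, s, u}, {r, t, u}, {s, t, u}, {p, q, r, s}, {p, q, r, t}, {p, q, r, u}, {p, q, s, t}, {p, q, s, u}, {p, q, t, u}, {p, r, s, t}, {p, r, s, u}, {p, r, t, u}, {p, s, t, u}, {q, r, s, t}, {q, r, s, u}, {q, r, t, u}, {q, s, t, u}, {r, s, t, u}, {p, q, r, s, t}, {p, q, r, s, u}, {p, q, r, t, u}, {p, q, s, t, u}, {p, r, s, t, u}, {q, r, s, t, u}, S }

Trace:
Seed the family with 𝒞 together with ∅ and S: { ∅, {p, r}, {q, t}, {p, q, s, t}, {p, r, s, t, u}, S }.
Step 1: +6 →
  {q}  = S∖{p, r, s, t, u}
  {r, u}  = S∖{p, q, s, t}
  {p, q, r, t}  = {q, t} ∪ {p, r}
  {p, r, s, u}  = S∖{q, t}
  {q, s, t, u}  = S∖{p, r}
  {p, q, r, s, t}  = {p, r} ∪ {p, q, s, t}
  [12 total]
Step 2: +10 →
  {u}  = S∖{p, q, r, s, t}
  {s, u}  = S∖{p, q, r, t}
  {p, q, r}  = {q} ∪ {p, r}
  {p, r, u}  = {p, r} ∪ {r, u}
  {q, r, u}  = {q} ∪ {r, u}
  {q, r, t, u}  = {q, t} ∪ {r, u}
  {p, q, r, s, u}  = {q} ∪ {p, r, s, u}
  {p, q, r, t, u}  = {r, u} ∪ {p, q, r, t}
  {p, q, s, t, u}  = {p, q, s, t} ∪ {q, s, t, u}
  {q, r, s, t, u}  = {q, s, t, u} ∪ {r, u}
  [22 total]
Step 3. New:
  {p}  = S∖{q, r, s, t, u}
  {r}  = S∖{p, q, s, t, u}
  {s}  = S∖{p, q, r, t, u}
  {t}  = S∖{p, q, r, s, u}
  {p, s}  = S∖{q, r, t, u}
  {q, u}  = {q} ∪ {u}
  {p, s, t}  = S∖{q, r, u}
  {q, s, t}  = S∖{p, r, u}
  {q, s, u}  = {q} ∪ {s, u}
  {q, t, u}  = {q, t} ∪ {u}
  {r, s, u}  = {s, u} ∪ {r, u}
  {s, t, u}  = S∖{p, q, r}
  {p, q, r, u}  = {p, r, u} ∪ {q}
  {q, r, s, u}  = {s, u} ∪ {q, r, u}
  [36 total]
Step 4 (25 new):
  {p, q}  = {p} ∪ {q}
  {p, t}  = S∖{q, r, s, u}
  {p, u}  = {p} ∪ {u}
  {q, r}  = {q} ∪ {r}
  {q, s}  = {q} ∪ {s}
  {r, s}  = {r} ∪ {s}
  {r, t}  = {t} ∪ {r}
  {s, t}  = S∖{p, q, r, u}
  {t, u}  = {u} ∪ {t}
  {p, q, s}  = {q} ∪ {p, s}
  {p, q, t}  = S∖{r, s, u}
  {p, q, u}  = {p} ∪ {q, u}
  {p, r, s}  = S∖{q, t, u}
  {p, r, t}  = S∖{q, s, u}
  {p, s, u}  = {p} ∪ {s, u}
  {q, r, t}  = {q, t} ∪ {r}
  {r, t, u}  = {t} ∪ {r, u}
  {p, q, r, s}  = {p, q, r} ∪ {p, s}
  {p, q, s, u}  = {q, s, u} ∪ {p}
  {p, q, t, u}  = {p} ∪ {q, t, u}
  {p, r, s, t}  = S∖{q, u}
  {p, r, t, u}  = {p, r, u} ∪ {t}
  {p, s, t, u}  = {p, s, t} ∪ {u}
  {q, r, s, t}  = {r} ∪ {q, s, t}
  {r, s, t, u}  = {t} ∪ {r, s, u}
  [61 total]
Step 5: 3 new —
  {p, t, u}  = {t, u} ∪ {p, u}
  {q, r, s}  = {r, s} ∪ {q}
  {r, s, t}  = S∖{p, q, u}
  [64 total]
Step 6: stable.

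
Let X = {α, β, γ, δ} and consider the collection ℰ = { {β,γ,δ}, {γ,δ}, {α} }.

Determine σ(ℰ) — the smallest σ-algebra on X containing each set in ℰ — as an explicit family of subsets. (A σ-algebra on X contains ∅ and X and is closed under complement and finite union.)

Answer: σ(ℰ) = { ∅, {α}, {β}, {α,β}, {γ,δ}, {α,γ,δ}, {β,γ,δ}, X }

Check:
Start: ℰ ∪ {∅, X} = { ∅, {α}, {γ,δ}, {β,γ,δ}, X }.
Pass 1 adds 2:
  {α,β}  = {γ,δ}ᶜ
  {α,γ,δ}  = {γ,δ} ∪ {α}
  (now 7)
Pass 2: +1 →
  {β}  = {α,γ,δ}ᶜ
  (now 8)
Pass 3 adds nothing — fixpoint reached.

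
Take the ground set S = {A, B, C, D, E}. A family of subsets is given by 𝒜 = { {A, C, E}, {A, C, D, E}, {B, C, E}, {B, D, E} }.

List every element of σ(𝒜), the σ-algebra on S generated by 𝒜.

Take S₀ = 𝒜 ∪ {∅, S} = { {}, {A, C, E}, {B, C, E}, {B, D, E}, {A, C, D, E}, S }.
Round 1 (6 new):
  {B}  = complement {A, C, D, E}
  {A, C}  = complement {B, D, E}
  {A, D}  = complement {B, C, E}
  {B, D}  = complement {A, C, E}
  {A, B, C, E}  = {B, C, E} ∪ {A, C, E}
  {B, C, D, E}  = {B, C, E} ∪ {B, D, E}
  — 12 sets.
Round 2: +7 →
  {A}  = complement {B, C, D, E}
  {D}  = complement {A, B, C, E}
  {A, B, C}  = {B} ∪ {A, C}
  {A, B, D}  = {B} ∪ {A, D}
  {A, C, D}  = {A, D} ∪ {A, C}
  {A, B, C, D}  = {A, C} ∪ {B, D}
  {A, B, D, E}  = {A, D} ∪ {B, D, E}
  — 19 sets.
Round 3: 6 new —
  {C}  = complement {A, B, D, E}
  {E}  = complement {A, B, C, D}
  {A, B}  = {B} ∪ {A}
  {B, E}  = complement {A, C, D}
  {C, E}  = complement {A, B, D}
  {D, E}  = complement {A, B, C}
  — 25 sets.
Round 4 (7 new):
  {A, E}  = {E} ∪ {A}
  {B, C}  = {B} ∪ {C}
  {C, D}  = {C} ∪ {D}
  {A, B, E}  = {B, E} ∪ {A, B}
  {A, D, E}  = {E} ∪ {A, D}
  {B, C, D}  = {C} ∪ {B, D}
  {C, D, E}  = complement {A, B}
  — 32 sets.
Round 5: no new sets; the family is a σ-algebra.

|σ(𝒜)| = 32.  σ(𝒜) = { {}, {A}, {B}, {C}, {D}, {E}, {A, B}, {A, C}, {A, D}, {A, E}, {B, C}, {B, D}, {B, E}, {C, D}, {C, E}, {D, E}, {A, B, C}, {A, B, D}, {A, B, E}, {A, C, D}, {A, C, E}, {A, D, E}, {B, C, D}, {B, C, E}, {B, D, E}, {C, D, E}, {A, B, C, D}, {A, B, C, E}, {A, B, D, E}, {A, C, D, E}, {B, C, D, E}, S }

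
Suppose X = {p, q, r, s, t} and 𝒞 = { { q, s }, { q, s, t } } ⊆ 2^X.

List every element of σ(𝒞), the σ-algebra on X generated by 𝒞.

Initial family (4 sets): { {}, { q, s }, { q, s, t }, X }.
Pass 1 adds 2:
  { p, r }  = complement { q, s, t }
  { p, r, t }  = complement { q, s }
  |family| = 6
Pass 2: +1 →
  { p, q, r, s }  = { p, r } ∪ { q, s }
  |family| = 7
Pass 3 (1 new):
  { t }  = complement { p, q, r, s }
  |family| = 8
After Pass 4 the family is unchanged; done.

Therefore σ(𝒞) = { {}, { t }, { p, r }, { q, s }, { p, r, t }, { q, s, t }, { p, q, r, s }, X } (|σ(𝒞)| = 8).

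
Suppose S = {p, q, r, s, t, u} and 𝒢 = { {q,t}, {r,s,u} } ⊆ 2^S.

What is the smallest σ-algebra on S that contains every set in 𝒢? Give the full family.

Seed the family with 𝒢 together with ∅ and S: { {}, {q,t}, {r,s,u}, S }.
Step 1: +3 →
  {p,q,t}  = {r,s,u}ᶜ
  {p,r,s,u}  = {q,t}ᶜ
  {q,r,s,t,u}  = {q,t} ∪ {r,s,u}
Step 2: 1 new —
  {p}  = {q,r,s,t,u}ᶜ
After Step 3 the family is unchanged; done.

Hence σ(𝒢) has 8 members: { {}, {p}, {q,t}, {p,q,t}, {r,s,u}, {p,r,s,u}, {q,r,s,t,u}, S }.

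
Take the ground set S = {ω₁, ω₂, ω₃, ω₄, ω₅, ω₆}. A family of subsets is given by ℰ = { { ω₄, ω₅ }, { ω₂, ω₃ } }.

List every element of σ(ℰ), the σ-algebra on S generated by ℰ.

Start: ℰ ∪ {∅, S} = { {  }, { ω₂, ω₃ }, { ω₄, ω₅ }, S }.
Round 1. New:
  { ω₁, ω₂, ω₃, ω₆ }  = complement { ω₄, ω₅ }
  { ω₁, ω₄, ω₅, ω₆ }  = complement { ω₂, ω₃ }
  { ω₂, ω₃, ω₄, ω₅ }  = { ω₄, ω₅ } ∪ { ω₂, ω₃ }
  |family| = 7
Round 2: +1 →
  { ω₁, ω₆ }  = complement { ω₂, ω₃, ω₄, ω₅ }
  |family| = 8
Round 3: closed — nothing new.

Therefore σ(ℰ) = { {  }, { ω₁, ω₆ }, { ω₂, ω₃ }, { ω₄, ω₅ }, { ω₁, ω₂, ω₃, ω₆ }, { ω₁, ω₄, ω₅, ω₆ }, { ω₂, ω₃, ω₄, ω₅ }, S } (|σ(ℰ)| = 8).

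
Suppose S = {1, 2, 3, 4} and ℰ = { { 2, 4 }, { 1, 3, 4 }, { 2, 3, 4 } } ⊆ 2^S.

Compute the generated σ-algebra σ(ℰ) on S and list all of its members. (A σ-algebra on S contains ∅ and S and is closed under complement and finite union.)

Start: ℰ ∪ {∅, S} = { ∅, { 2, 4 }, { 1, 3, 4 }, { 2, 3, 4 }, S }.
Iteration 1: +3 →
  { 1 }  = complement { 2, 3, 4 }
  { 2 }  = complement { 1, 3, 4 }
  { 1, 3 }  = complement { 2, 4 }
  [8 total]
Iteration 2: 3 new —
  { 1, 2 }  = { 2 } ∪ { 1 }
  { 1, 2, 3 }  = { 2 } ∪ { 1, 3 }
  { 1, 2, 4 }  = { 2, 4 } ∪ { 1 }
  [11 total]
Iteration 3 adds 3:
  { 3 }  = complement { 1, 2, 4 }
  { 4 }  = complement { 1, 2, 3 }
  { 3, 4 }  = complement { 1, 2 }
  [14 total]
Iteration 4 (2 new):
  { 1, 4 }  = { 4 } ∪ { 1 }
  { 2, 3 }  = { 3 } ∪ { 2 }
  [16 total]
Iteration 5 adds nothing — fixpoint reached.

σ(ℰ) = { ∅, { 1 }, { 2 }, { 3 }, { 4 }, { 1, 2 }, { 1, 3 }, { 1, 4 }, { 2, 3 }, { 2, 4 }, { 3, 4 }, { 1, 2, 3 }, { 1, 2, 4 }, { 1, 3, 4 }, { 2, 3, 4 }, S }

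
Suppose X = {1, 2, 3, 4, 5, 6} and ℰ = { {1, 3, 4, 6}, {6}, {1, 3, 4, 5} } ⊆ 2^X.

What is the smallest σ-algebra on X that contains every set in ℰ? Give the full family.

σ(ℰ) = { ∅, {2}, {5}, {6}, {2, 5}, {2, 6}, {5, 6}, {1, 3, 4}, {2, 5, 6}, {1, 2, 3, 4}, {1, 3, 4, 5}, {1, 3, 4, 6}, {1, 2, 3, 4, 5}, {1, 2, 3, 4, 6}, {1, 3, 4, 5, 6}, X }

Derivation:
Begin from { ∅, {6}, {1, 3, 4, 5}, {1, 3, 4, 6}, X } (that is, ℰ plus ∅ and X).
Iteration 1 adds 4:
  {2, 5}  = ᶜ of {1, 3, 4, 6}
  {2, 6}  = ᶜ of {1, 3, 4, 5}
  {1, 2, 3, 4, 5}  = ᶜ of {6}
  {1, 3, 4, 5, 6}  = {1, 3, 4, 5} ∪ {1, 3, 4, 6}
  (now 9)
Iteration 2 adds 3:
  {2}  = ᶜ of {1, 3, 4, 5, 6}
  {2, 5, 6}  = {2, 5} ∪ {2, 6}
  {1, 2, 3, 4, 6}  = {2, 6} ∪ {1, 3, 4, 6}
  (now 12)
Iteration 3: 2 new —
  {5}  = ᶜ of {1, 2, 3, 4, 6}
  {1, 3, 4}  = ᶜ of {2, 5, 6}
  (now 14)
Iteration 4. New:
  {5, 6}  = {6} ∪ {5}
  {1, 2, 3, 4}  = {1, 3, 4} ∪ {2}
  (now 16)
Iteration 5: stable.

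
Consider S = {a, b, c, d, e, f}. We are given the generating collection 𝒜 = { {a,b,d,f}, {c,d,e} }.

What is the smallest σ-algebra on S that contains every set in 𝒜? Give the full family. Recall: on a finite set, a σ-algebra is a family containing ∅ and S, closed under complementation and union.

|σ(𝒜)| = 8.  σ(𝒜) = { {}, {d}, {c,e}, {a,b,f}, {c,d,e}, {a,b,d,f}, {a,b,c,e,f}, S }

Check:
Start: 𝒜 ∪ {∅, S} = { {}, {c,d,e}, {a,b,d,f}, S }.
Pass 1 (2 new):
  {c,e}  = {a,b,d,f}ᶜ
  {a,b,f}  = {c,d,e}ᶜ
  [6 total]
Pass 2: +1 →
  {a,b,c,e,f}  = {c,e} ∪ {a,b,f}
  [7 total]
Pass 3. New:
  {d}  = {a,b,c,e,f}ᶜ
  [8 total]
Pass 4: already closed under ᶜ and ∪.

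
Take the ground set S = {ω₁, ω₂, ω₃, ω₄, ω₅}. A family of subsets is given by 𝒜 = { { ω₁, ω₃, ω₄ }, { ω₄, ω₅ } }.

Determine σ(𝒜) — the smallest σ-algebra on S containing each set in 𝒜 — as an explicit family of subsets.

Start: 𝒜 ∪ {∅, S} = { {  }, { ω₄, ω₅ }, { ω₁, ω₃, ω₄ }, S }.
Step 1 (3 new):
  { ω₂, ω₅ }  = complement { ω₁, ω₃, ω₄ }
  { ω₁, ω₂, ω₃ }  = complement { ω₄, ω₅ }
  { ω₁, ω₃, ω₄, ω₅ }  = { ω₄, ω₅ } ∪ { ω₁, ω₃, ω₄ }
  [7 total]
Step 2 adds 4:
  { ω₂ }  = complement { ω₁, ω₃, ω₄, ω₅ }
  { ω₂, ω₄, ω₅ }  = { ω₄, ω₅ } ∪ { ω₂, ω₅ }
  { ω₁, ω₂, ω₃, ω₄ }  = { ω₁, ω₃, ω₄ } ∪ { ω₁, ω₂, ω₃ }
  { ω₁, ω₂, ω₃, ω₅ }  = { ω₂, ω₅ } ∪ { ω₁, ω₂, ω₃ }
  [11 total]
Step 3 (3 new):
  { ω₄ }  = complement { ω₁, ω₂, ω₃, ω₅ }
  { ω₅ }  = complement { ω₁, ω₂, ω₃, ω₄ }
  { ω₁, ω₃ }  = complement { ω₂, ω₄, ω₅ }
  [14 total]
Step 4 adds 2:
  { ω₂, ω₄ }  = { ω₄ } ∪ { ω₂ }
  { ω₁, ω₃, ω₅ }  = { ω₁, ω₃ } ∪ { ω₅ }
  [16 total]
Step 5: closed — nothing new.

Therefore σ(𝒜) = { {  }, { ω₂ }, { ω₄ }, { ω₅ }, { ω₁, ω₃ }, { ω₂, ω₄ }, { ω₂, ω₅ }, { ω₄, ω₅ }, { ω₁, ω₂, ω₃ }, { ω₁, ω₃, ω₄ }, { ω₁, ω₃, ω₅ }, { ω₂, ω₄, ω₅ }, { ω₁, ω₂, ω₃, ω₄ }, { ω₁, ω₂, ω₃, ω₅ }, { ω₁, ω₃, ω₄, ω₅ }, S } (|σ(𝒜)| = 16).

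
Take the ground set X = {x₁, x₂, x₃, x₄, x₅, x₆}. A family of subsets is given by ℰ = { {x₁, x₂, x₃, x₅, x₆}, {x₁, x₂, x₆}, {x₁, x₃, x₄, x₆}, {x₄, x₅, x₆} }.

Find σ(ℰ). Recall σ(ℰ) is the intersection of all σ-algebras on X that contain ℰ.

σ(ℰ) (64 sets): { {}, {x₁}, {x₂}, {x₃}, {x₄}, {x₅}, {x₆}, {x₁, x₂}, {x₁, x₃}, {x₁, x₄}, {x₁, x₅}, {x₁, x₆}, {x₂, x₃}, {x₂, x₄}, {x₂, x₅}, {x₂, x₆}, {x₃, x₄}, {x₃, x₅}, {x₃, x₆}, {x₄, x₅}, {x₄, x₆}, {x₅, x₆}, {x₁, x₂, x₃}, {x₁, x₂, x₄}, {x₁, x₂, x₅}, {x₁, x₂, x₆}, {x₁, x₃, x₄}, {x₁, x₃, x₅}, {x₁, x₃, x₆}, {x₁, x₄, x₅}, {x₁, x₄, x₆}, {x₁, x₅, x₆}, {x₂, x₃, x₄}, {x₂, x₃, x₅}, {x₂, x₃, x₆}, {x₂, x₄, x₅}, {x₂, x₄, x₆}, {x₂, x₅, x₆}, {x₃, x₄, x₅}, {x₃, x₄, x₆}, {x₃, x₅, x₆}, {x₄, x₅, x₆}, {x₁, x₂, x₃, x₄}, {x₁, x₂, x₃, x₅}, {x₁, x₂, x₃, x₆}, {x₁, x₂, x₄, x₅}, {x₁, x₂, x₄, x₆}, {x₁, x₂, x₅, x₆}, {x₁, x₃, x₄, x₅}, {x₁, x₃, x₄, x₆}, {x₁, x₃, x₅, x₆}, {x₁, x₄, x₅, x₆}, {x₂, x₃, x₄, x₅}, {x₂, x₃, x₄, x₆}, {x₂, x₃, x₅, x₆}, {x₂, x₄, x₅, x₆}, {x₃, x₄, x₅, x₆}, {x₁, x₂, x₃, x₄, x₅}, {x₁, x₂, x₃, x₄, x₆}, {x₁, x₂, x₃, x₅, x₆}, {x₁, x₂, x₄, x₅, x₆}, {x₁, x₃, x₄, x₅, x₆}, {x₂, x₃, x₄, x₅, x₆}, X }

Check:
Seed the family with ℰ together with ∅ and X: { {}, {x₁, x₂, x₆}, {x₄, x₅, x₆}, {x₁, x₃, x₄, x₆}, {x₁, x₂, x₃, x₅, x₆}, X }.
Iteration 1 adds 7:
  {x₄}  = ᶜ of {x₁, x₂, x₃, x₅, x₆}
  {x₂, x₅}  = ᶜ of {x₁, x₃, x₄, x₆}
  {x₁, x₂, x₃}  = ᶜ of {x₄, x₅, x₆}
  {x₃, x₄, x₅}  = ᶜ of {x₁, x₂, x₆}
  {x₁, x₂, x₃, x₄, x₆}  = {x₁, x₃, x₄, x₆} ∪ {x₁, x₂, x₆}
  {x₁, x₂, x₄, x₅, x₆}  = {x₁, x₂, x₆} ∪ {x₄, x₅, x₆}
  {x₁, x₃, x₄, x₅, x₆}  = {x₁, x₃, x₄, x₆} ∪ {x₄, x₅, x₆}
  (now 13)
Iteration 2 (13 new):
  {x₂}  = ᶜ of {x₁, x₃, x₄, x₅, x₆}
  {x₃}  = ᶜ of {x₁, x₂, x₄, x₅, x₆}
  {x₅}  = ᶜ of {x₁, x₂, x₃, x₄, x₆}
  {x₂, x₄, x₅}  = {x₂, x₅} ∪ {x₄}
  {x₁, x₂, x₃, x₄}  = {x₁, x₂, x₃} ∪ {x₄}
  {x₁, x₂, x₃, x₅}  = {x₂, x₅} ∪ {x₁, x₂, x₃}
  {x₁, x₂, x₃, x₆}  = {x₁, x₂, x₃} ∪ {x₁, x₂, x₆}
  {x₁, x₂, x₄, x₆}  = {x₄} ∪ {x₁, x₂, x₆}
  {x₁, x₂, x₅, x₆}  = {x₂, x₅} ∪ {x₁, x₂, x₆}
  {x₂, x₃, x₄, x₅}  = {x₂, x₅} ∪ {x₃, x₄, x₅}
  {x₂, x₄, x₅, x₆}  = {x₂, x₅} ∪ {x₄, x₅, x₆}
  {x₃, x₄, x₅, x₆}  = {x₃, x₄, x₅} ∪ {x₄, x₅, x₆}
  {x₁, x₂, x₃, x₄, x₅}  = {x₃, x₄, x₅} ∪ {x₁, x₂, x₃}
  (now 26)
Iteration 3 adds 14:
  {x₆}  = ᶜ of {x₁, x₂, x₃, x₄, x₅}
  {x₁, x₂}  = ᶜ of {x₃, x₄, x₅, x₆}
  {x₁, x₃}  = ᶜ of {x₂, x₄, x₅, x₆}
  {x₁, x₆}  = ᶜ of {x₂, x₃, x₄, x₅}
  {x₂, x₃}  = {x₂} ∪ {x₃}
  {x₂, x₄}  = {x₂} ∪ {x₄}
  {x₃, x₄}  = ᶜ of {x₁, x₂, x₅, x₆}
  {x₃, x₅}  = ᶜ of {x₁, x₂, x₄, x₆}
  {x₄, x₅}  = ᶜ of {x₁, x₂, x₃, x₆}
  {x₄, x₆}  = ᶜ of {x₁, x₂, x₃, x₅}
  {x₅, x₆}  = ᶜ of {x₁, x₂, x₃, x₄}
  {x₁, x₃, x₆}  = ᶜ of {x₂, x₄, x₅}
  {x₂, x₃, x₅}  = {x₂, x₅} ∪ {x₃}
  {x₂, x₃, x₄, x₅, x₆}  = {x₂, x₅} ∪ {x₃, x₄, x₅, x₆}
  (now 40)
Iteration 4 adds 21:
  {x₁}  = ᶜ of {x₂, x₃, x₄, x₅, x₆}
  {x₂, x₆}  = {x₂} ∪ {x₆}
  {x₃, x₆}  = {x₃} ∪ {x₆}
  {x₁, x₂, x₄}  = {x₁, x₂} ∪ {x₄}
  {x₁, x₂, x₅}  = {x₁, x₂} ∪ {x₂, x₅}
  {x₁, x₃, x₄}  = {x₃, x₄} ∪ {x₁, x₃}
  {x₁, x₃, x₅}  = {x₁, x₃} ∪ {x₃, x₅}
  {x₁, x₄, x₆}  = ᶜ of {x₂, x₃, x₅}
  {x₁, x₅, x₆}  = {x₁, x₆} ∪ {x₅, x₆}
  {x₂, x₃, x₄}  = {x₃, x₄} ∪ {x₂}
  {x₂, x₃, x₆}  = {x₂, x₃} ∪ {x₆}
  {x₂, x₄, x₆}  = {x₂} ∪ {x₄, x₆}
  {x₂, x₅, x₆}  = {x₂} ∪ {x₅, x₆}
  {x₃, x₄, x₆}  = {x₃, x₄} ∪ {x₄, x₆}
  {x₃, x₅, x₆}  = {x₃, x₅} ∪ {x₅, x₆}
  {x₁, x₂, x₄, x₅}  = {x₄, x₅} ∪ {x₁, x₂}
  {x₁, x₃, x₄, x₅}  = {x₄, x₅} ∪ {x₁, x₃}
  {x₁, x₃, x₅, x₆}  = ᶜ of {x₂, x₄}
  {x₁, x₄, x₅, x₆}  = ᶜ of {x₂, x₃}
  {x₂, x₃, x₄, x₆}  = {x₂, x₃} ∪ {x₄, x₆}
  {x₂, x₃, x₅, x₆}  = {x₂, x₃} ∪ {x₅, x₆}
  (now 61)
Iteration 5 adds 3:
  {x₁, x₄}  = ᶜ of {x₂, x₃, x₅, x₆}
  {x₁, x₅}  = ᶜ of {x₂, x₃, x₄, x₆}
  {x₁, x₄, x₅}  = ᶜ of {x₂, x₃, x₆}
  (now 64)
Iteration 6: closed — nothing new.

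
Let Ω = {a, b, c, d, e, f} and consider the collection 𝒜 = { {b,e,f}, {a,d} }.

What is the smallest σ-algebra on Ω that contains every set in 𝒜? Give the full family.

Initial family (4 sets): { {}, {a,d}, {b,e,f}, Ω }.
Step 1 adds 3:
  {a,c,d}  = complement {b,e,f}
  {b,c,e,f}  = complement {a,d}
  {a,b,d,e,f}  = {b,e,f} ∪ {a,d}
  |family| = 7
Step 2 (1 new):
  {c}  = complement {a,b,d,e,f}
  |family| = 8
Step 3 adds nothing — fixpoint reached.

σ(𝒜) = { {}, {c}, {a,d}, {a,c,d}, {b,e,f}, {b,c,e,f}, {a,b,d,e,f}, Ω }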